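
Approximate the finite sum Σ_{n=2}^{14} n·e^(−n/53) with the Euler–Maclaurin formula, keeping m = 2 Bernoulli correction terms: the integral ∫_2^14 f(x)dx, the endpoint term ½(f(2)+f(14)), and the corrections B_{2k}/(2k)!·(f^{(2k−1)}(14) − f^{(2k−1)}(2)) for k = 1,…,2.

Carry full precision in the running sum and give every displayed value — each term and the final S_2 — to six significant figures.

S_2 ≈ 86.6950

The integral term ∫_2^14 x·e^(−x/53) dx = 80.3872.
Boundary: ½(f(2) + f(14)) = ½(1.92593 + 10.7500) = 6.33797.
So far: 86.7251.
k=1: B_{2}/(2)! × [f^{(1)}(14) − f^{(1)}(2)] = 1/12 × (0.565027 − 0.926629) = -0.0301335.
Running total after k=1: 86.6950.
k=2: B_{4}/(4)! × [f^{(3)}(14) − f^{(3)}(2)] = −1/720 × (0.000747861 − 0.00101551) = 3.71732e-07.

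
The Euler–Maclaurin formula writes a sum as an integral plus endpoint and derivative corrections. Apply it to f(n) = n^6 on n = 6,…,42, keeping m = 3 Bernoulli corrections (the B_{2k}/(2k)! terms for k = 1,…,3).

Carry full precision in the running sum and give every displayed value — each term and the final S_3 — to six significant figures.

The integral term ∫_6^42 x^6 dx = 3.29342e+10.
½[f(6) + f(42)] = ½[46656.0 + 5.48903e+09] = 2.74454e+09.
Running total after boundary: 3.56787e+10.
k=1: B_{2}/(2)! × [f^{(1)}(42) − f^{(1)}(6)] = 1/12 × (7.84147e+08 − 46656.0) = 6.53417e+07.
Running total after k=1: 3.57440e+10.
k=2: B_{4}/(4)! × [f^{(3)}(42) − f^{(3)}(6)] = −1/720 × (8.89056e+06 − 25920.0) = -12312.0.
Running total after k=2: 3.57440e+10.
k=3: B_{6}/(6)! × [f^{(5)}(42) − f^{(5)}(6)] = 1/30240 × (30240.0 − 4320.00) = 0.857143.

S_3 ≈ 3.57440e+10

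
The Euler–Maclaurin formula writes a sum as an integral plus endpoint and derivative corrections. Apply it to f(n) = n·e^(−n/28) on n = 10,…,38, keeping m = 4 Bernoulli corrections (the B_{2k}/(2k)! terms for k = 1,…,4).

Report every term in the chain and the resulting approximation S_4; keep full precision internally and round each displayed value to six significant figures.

S_4 ≈ 277.129

∫_10^38 x·e^(−x/28) dx evaluates to 268.785.
Endpoint term: (f(10) + f(38))/2 = (6.99673 + 9.78102)/2 = 8.38887.
Integral + boundary = 277.174.
Correction k=1: B_{2}/2! · (f^{(1)}(38) − f^{(1)}(10)) = 1/12 · (-0.0919268 − 0.449789) = -0.0451430.
Running total after k=1: 277.129.
Correction k=2: B_{4}/4! · (f^{(3)}(38) − f^{(3)}(10)) = −1/720 · (0.000539367 − 0.00235859) = 2.52670e-06.
Running total after k=2: 277.129.
Correction k=3: B_{6}/6! · (f^{(5)}(38) − f^{(5)}(10)) = 1/30240 · (1.52549e-06 − 5.28504e-06) = -1.24324e-10.
Running total after k=3: 277.129.
Correction k=4: B_{8}/8! · (f^{(7)}(38) − f^{(7)}(10)) = −1/1209600 · (3.01406e-09 − 9.64498e-09) = 5.48192e-15.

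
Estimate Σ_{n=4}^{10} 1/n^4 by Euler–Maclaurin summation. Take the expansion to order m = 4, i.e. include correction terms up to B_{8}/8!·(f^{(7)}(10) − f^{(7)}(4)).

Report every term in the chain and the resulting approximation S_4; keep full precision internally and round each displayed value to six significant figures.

S_4 ≈ 0.00719088

∫_4^10 1/x^4 dx evaluates to 0.00487500.
Boundary: ½(f(4) + f(10)) = ½(0.00390625 + 0.000100000) = 0.00200313.
So far: 0.00687813.
Correction k=1: B_{2}/2! · (f^{(1)}(10) − f^{(1)}(4)) = 1/12 · (-4.00000e-05 − (-0.00390625)) = 0.000322187.
Running total after k=1: 0.00720031.
Correction k=2: B_{4}/4! · (f^{(3)}(10) − f^{(3)}(4)) = −1/720 · (-1.20000e-05 − (-0.00732422)) = -1.01559e-05.
Running total after k=2: 0.00719016.
Correction k=3: B_{6}/6! · (f^{(5)}(10) − f^{(5)}(4)) = 1/30240 · (-6.72000e-06 − (-0.0256348)) = 8.47488e-07.
Running total after k=3: 0.00719100.
Correction k=4: B_{8}/8! · (f^{(7)}(10) − f^{(7)}(4)) = −1/1209600 · (-6.04800e-06 − (-0.144196)) = -1.19204e-07.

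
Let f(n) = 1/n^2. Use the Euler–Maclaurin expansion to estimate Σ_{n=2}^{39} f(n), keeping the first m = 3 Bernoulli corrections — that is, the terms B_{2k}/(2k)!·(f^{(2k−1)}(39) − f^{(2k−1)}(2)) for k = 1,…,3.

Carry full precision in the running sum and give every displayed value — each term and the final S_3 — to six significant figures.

∫_2^39 1/x^2 dx evaluates to 0.474359.
Endpoint term: (f(2) + f(39))/2 = (0.250000 + 0.000657462)/2 = 0.125329.
Integral + boundary = 0.599688.
k=1: B_{2}/(2)! × [f^{(1)}(39) − f^{(1)}(2)] = 1/12 × (-3.37160e-05 − (-0.250000)) = 0.0208305.
Running total after k=1: 0.620518.
k=2: B_{4}/(4)! × [f^{(3)}(39) − f^{(3)}(2)] = −1/720 × (-2.66004e-07 − (-0.750000)) = -0.00104167.
Running total after k=2: 0.619477.
k=3: B_{6}/(6)! × [f^{(5)}(39) − f^{(5)}(2)] = 1/30240 × (-5.24663e-09 − (-5.62500)) = 0.000186012.

S_3 ≈ 0.619663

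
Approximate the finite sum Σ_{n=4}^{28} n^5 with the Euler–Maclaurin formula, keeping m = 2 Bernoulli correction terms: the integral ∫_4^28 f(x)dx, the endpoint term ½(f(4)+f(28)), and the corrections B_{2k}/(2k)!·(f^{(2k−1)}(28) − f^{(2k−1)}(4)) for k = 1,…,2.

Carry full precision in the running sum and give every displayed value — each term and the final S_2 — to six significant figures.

Integral: ∫_4^28 x^5 dx = 8.03144e+07.
½[f(4) + f(28)] = ½[1024.00 + 1.72104e+07] = 8.60570e+06.
So far: 8.89201e+07.
Order-1 term: 1/12 · (3.07328e+06 − 1280.00) = 256000.
Partial sum through k=1: 8.91761e+07.
Order-2 term: −1/720 · (47040.0 − 960.000) = -64.0000.

S_2 ≈ 8.91760e+07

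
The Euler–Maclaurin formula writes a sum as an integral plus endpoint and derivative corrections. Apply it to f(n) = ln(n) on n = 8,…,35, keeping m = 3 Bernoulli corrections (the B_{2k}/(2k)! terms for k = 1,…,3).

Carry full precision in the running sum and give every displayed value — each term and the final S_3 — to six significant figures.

S_3 ≈ 83.6110

∫_8^35 ln(x) dx evaluates to 80.8016.
Endpoint term: (f(8) + f(35))/2 = (2.07944 + 3.55535)/2 = 2.81739.
Integral + boundary = 83.6190.
Correction k=1: B_{2}/2! · (f^{(1)}(35) − f^{(1)}(8)) = 1/12 · (0.0285714 − 0.125000) = -0.00803571.
Partial sum through k=1: 83.6110.
Correction k=2: B_{4}/4! · (f^{(3)}(35) − f^{(3)}(8)) = −1/720 · (4.66472e-05 − 0.00390625) = 5.36056e-06.
Partial sum through k=2: 83.6110.
Correction k=3: B_{6}/6! · (f^{(5)}(35) − f^{(5)}(8)) = 1/30240 · (4.56952e-07 − 0.000732422) = -2.42052e-08.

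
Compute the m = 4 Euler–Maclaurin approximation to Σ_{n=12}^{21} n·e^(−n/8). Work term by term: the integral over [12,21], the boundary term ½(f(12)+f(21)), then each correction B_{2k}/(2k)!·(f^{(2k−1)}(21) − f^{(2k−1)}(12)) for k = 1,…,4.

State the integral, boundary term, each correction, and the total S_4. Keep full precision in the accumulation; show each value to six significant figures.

∫_12^21 x·e^(−x/8) dx evaluates to 18.8948.
Endpoint term: (f(12) + f(21))/2 = (2.67756 + 1.52123)/2 = 2.09940.
Integral + boundary = 20.9942.
Order-1 term: 1/12 · (-0.117715 − (-0.111565)) = -0.000512460.
Partial sum through k=1: 20.9937.
Order-2 term: −1/720 · (0.000424452 − 0.00522961) = 6.67384e-06.
Partial sum through k=2: 20.9937.
Order-3 term: 1/30240 · (4.20030e-05 − 0.000190663) = -4.91600e-09.
Partial sum through k=3: 20.9937.
Order-4 term: −1/1209600 · (1.20897e-06 − 4.68146e-06) = 2.87077e-12.

S_4 ≈ 20.9937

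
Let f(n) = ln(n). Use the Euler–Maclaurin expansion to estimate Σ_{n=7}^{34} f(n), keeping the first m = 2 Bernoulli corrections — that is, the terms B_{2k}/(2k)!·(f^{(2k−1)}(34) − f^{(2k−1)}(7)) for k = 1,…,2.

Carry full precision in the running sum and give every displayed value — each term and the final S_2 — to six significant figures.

Integral: ∫_7^34 ln(x) dx = 79.2749.
½[f(7) + f(34)] = ½[1.94591 + 3.52636] = 2.73614.
So far: 82.0110.
k=1: B_{2}/(2)! × [f^{(1)}(34) − f^{(1)}(7)] = 1/12 × (0.0294118 − 0.142857) = -0.00945378.
Running total after k=1: 82.0016.
k=2: B_{4}/(4)! × [f^{(3)}(34) − f^{(3)}(7)] = −1/720 × (5.08854e-05 − 0.00583090) = 8.02780e-06.

S_2 ≈ 82.0016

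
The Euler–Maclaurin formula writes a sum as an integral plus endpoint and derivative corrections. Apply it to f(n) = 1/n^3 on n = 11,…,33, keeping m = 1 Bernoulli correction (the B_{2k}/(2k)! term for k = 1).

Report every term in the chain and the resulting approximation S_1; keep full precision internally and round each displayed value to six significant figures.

S_1 ≈ 0.00407953

The integral term ∫_11^33 1/x^3 dx = 0.00367309.
½[f(11) + f(33)] = ½[0.000751315 + 2.78265e-05] = 0.000389571.
Running total after boundary: 0.00406267.
k=1: B_{2}/(2)! × [f^{(1)}(33) − f^{(1)}(11)] = 1/12 × (-2.52968e-06 − (-0.000204904)) = 1.68645e-05.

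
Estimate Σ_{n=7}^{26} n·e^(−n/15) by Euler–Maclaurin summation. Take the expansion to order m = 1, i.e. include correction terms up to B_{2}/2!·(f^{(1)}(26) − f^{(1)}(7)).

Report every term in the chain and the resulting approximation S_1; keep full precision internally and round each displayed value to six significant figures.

S_1 ≈ 102.725

Integral: ∫_7^26 x·e^(−x/15) dx = 98.2723.
Endpoint term: (f(7) + f(26))/2 = (4.38962 + 4.59406)/2 = 4.49184.
Running total after boundary: 102.764.
Order-1 term: 1/12 · (-0.129576 − 0.334448) = -0.0386686.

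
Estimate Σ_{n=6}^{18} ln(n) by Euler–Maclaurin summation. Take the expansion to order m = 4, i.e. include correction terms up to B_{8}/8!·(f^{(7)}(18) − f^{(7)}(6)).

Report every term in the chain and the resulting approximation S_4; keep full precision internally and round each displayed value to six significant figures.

∫_6^18 ln(x) dx evaluates to 29.2761.
Endpoint term: (f(6) + f(18))/2 = (1.79176 + 2.89037)/2 = 2.34107.
Integral + boundary = 31.6172.
Order-1 term: 1/12 · (0.0555556 − 0.166667) = -0.00925926.
Running total after k=1: 31.6079.
Order-2 term: −1/720 · (0.000342936 − 0.00925926) = 1.23838e-05.
Running total after k=2: 31.6080.
Order-3 term: 1/30240 · (1.27013e-05 − 0.00308642) = -1.01644e-07.
Running total after k=3: 31.6080.
Order-4 term: −1/1209600 · (1.17605e-06 − 0.00257202) = 2.12536e-09.

S_4 ≈ 31.6080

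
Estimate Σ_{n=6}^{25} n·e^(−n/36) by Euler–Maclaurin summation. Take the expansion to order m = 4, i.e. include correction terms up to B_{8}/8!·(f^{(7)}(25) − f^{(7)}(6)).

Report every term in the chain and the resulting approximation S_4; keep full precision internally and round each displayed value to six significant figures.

S_4 ≈ 192.039

Integral: ∫_6^25 x·e^(−x/36) dx = 183.304.
Boundary: ½(f(6) + f(25)) = ½(5.07889 + 12.4838) = 8.78134.
So far: 192.085.
Order-1 term: 1/12 · (0.152580 − 0.705401) = -0.0460685.
Running total after k=1: 192.039.
Order-2 term: −1/720 · (0.000888336 − 0.00185059) = 1.33646e-06.
Running total after k=2: 192.039.
Order-3 term: 1/30240 · (1.28005e-06 − 2.43587e-06) = -3.82217e-11.
Running total after k=3: 192.039.
Order-4 term: −1/1209600 · (1.44649e-09 − 2.65727e-09) = 1.00097e-15.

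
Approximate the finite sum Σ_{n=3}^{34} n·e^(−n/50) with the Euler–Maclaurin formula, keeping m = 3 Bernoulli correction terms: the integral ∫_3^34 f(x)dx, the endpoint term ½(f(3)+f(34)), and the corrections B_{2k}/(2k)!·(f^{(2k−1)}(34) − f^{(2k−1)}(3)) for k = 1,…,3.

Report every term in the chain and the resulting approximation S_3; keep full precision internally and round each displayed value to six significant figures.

∫_3^34 x·e^(−x/50) dx evaluates to 367.885.
½[f(3) + f(34)] = ½[2.82529 + 17.2250] = 10.0251.
Integral + boundary = 377.910.
Correction k=1: B_{2}/2! · (f^{(1)}(34) − f^{(1)}(3)) = 1/12 · (0.162117 − 0.885259) = -0.0602618.
After k=1: 377.850.
Correction k=2: B_{4}/4! · (f^{(3)}(34) − f^{(3)}(3)) = −1/720 · (0.000470141 − 0.00110752) = 8.85242e-07.
After k=2: 377.850.
Correction k=3: B_{6}/6! · (f^{(5)}(34) − f^{(5)}(3)) = 1/30240 · (3.50174e-07 − 7.44371e-07) = -1.30356e-11.

S_3 ≈ 377.850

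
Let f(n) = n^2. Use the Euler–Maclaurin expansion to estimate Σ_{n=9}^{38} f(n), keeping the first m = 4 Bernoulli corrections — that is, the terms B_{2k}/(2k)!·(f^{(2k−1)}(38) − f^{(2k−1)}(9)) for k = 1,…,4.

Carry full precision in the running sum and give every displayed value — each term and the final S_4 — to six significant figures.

Integral: ∫_9^38 x^2 dx = 18047.7.
½[f(9) + f(38)] = ½[81.0000 + 1444.00] = 762.500.
Integral + boundary = 18810.2.
k=1: B_{2}/(2)! × [f^{(1)}(38) − f^{(1)}(9)] = 1/12 × (76.0000 − 18.0000) = 4.83333.
After k=1: 18815.0.
k=2: B_{4}/(4)! × [f^{(3)}(38) − f^{(3)}(9)] = −1/720 × (0.00000 − 0.00000) = 0.00000.
After k=2: 18815.0.
k=3: B_{6}/(6)! × [f^{(5)}(38) − f^{(5)}(9)] = 1/30240 × (0.00000 − 0.00000) = 0.00000.
After k=3: 18815.0.
k=4: B_{8}/(8)! × [f^{(7)}(38) − f^{(7)}(9)] = −1/1209600 × (0.00000 − 0.00000) = 0.00000.

S_4 ≈ 18815.0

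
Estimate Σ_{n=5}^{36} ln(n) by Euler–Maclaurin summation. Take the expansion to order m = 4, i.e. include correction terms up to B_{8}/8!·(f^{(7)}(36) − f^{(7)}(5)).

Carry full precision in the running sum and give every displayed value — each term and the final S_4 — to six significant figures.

S_4 ≈ 92.5416

∫_5^36 ln(x) dx evaluates to 89.9595.
½[f(5) + f(36)] = ½[1.60944 + 3.58352] = 2.59648.
Integral + boundary = 92.5560.
Order-1 term: 1/12 · (0.0277778 − 0.200000) = -0.0143519.
Running total after k=1: 92.5416.
Order-2 term: −1/720 · (4.28669e-05 − 0.0160000) = 2.21627e-05.
Running total after k=2: 92.5416.
Order-3 term: 1/30240 · (3.96916e-07 − 0.00768000) = -2.53955e-07.
Running total after k=3: 92.5416.
Order-4 term: −1/1209600 · (9.18787e-09 − 0.00921600) = 7.61904e-09.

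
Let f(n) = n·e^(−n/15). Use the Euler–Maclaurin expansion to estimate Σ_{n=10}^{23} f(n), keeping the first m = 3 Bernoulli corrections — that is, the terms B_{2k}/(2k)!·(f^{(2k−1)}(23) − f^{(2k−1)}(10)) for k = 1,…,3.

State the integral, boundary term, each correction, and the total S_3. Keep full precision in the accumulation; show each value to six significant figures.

∫_10^23 x·e^(−x/15) dx evaluates to 69.5168.
½[f(10) + f(23)] = ½[5.13417 + 4.96375] = 5.04896.
Integral + boundary = 74.5658.
k=1: B_{2}/(2)! × [f^{(1)}(23) − f^{(1)}(10)] = 1/12 × (-0.115101 − 0.171139) = -0.0238534.
After k=1: 74.5419.
k=2: B_{4}/(4)! × [f^{(3)}(23) − f^{(3)}(10)] = −1/720 × (0.00140679 − 0.00532433) = 5.44102e-06.
After k=2: 74.5419.
k=3: B_{6}/(6)! × [f^{(5)}(23) − f^{(5)}(10)] = 1/30240 × (1.47784e-05 − 4.39468e-05) = -9.64562e-10.

S_3 ≈ 74.5419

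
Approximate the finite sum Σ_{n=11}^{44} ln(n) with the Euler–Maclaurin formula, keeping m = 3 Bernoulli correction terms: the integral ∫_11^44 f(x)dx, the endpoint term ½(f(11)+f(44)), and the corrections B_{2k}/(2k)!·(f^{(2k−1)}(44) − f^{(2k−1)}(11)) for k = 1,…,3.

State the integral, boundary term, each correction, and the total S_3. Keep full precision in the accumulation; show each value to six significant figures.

S_3 ≈ 110.213

Integral: ∫_11^44 ln(x) dx = 107.127.
Boundary: ½(f(11) + f(44)) = ½(2.39790 + 3.78419) = 3.09104.
So far: 110.219.
k=1: B_{2}/(2)! × [f^{(1)}(44) − f^{(1)}(11)] = 1/12 × (0.0227273 − 0.0909091) = -0.00568182.
Running total after k=1: 110.213.
k=2: B_{4}/(4)! × [f^{(3)}(44) − f^{(3)}(11)] = −1/720 × (2.34786e-05 − 0.00150263) = 2.05438e-06.
Running total after k=2: 110.213.
k=3: B_{6}/(6)! × [f^{(5)}(44) − f^{(5)}(11)] = 1/30240 × (1.45528e-07 − 0.000149021) = -4.92313e-09.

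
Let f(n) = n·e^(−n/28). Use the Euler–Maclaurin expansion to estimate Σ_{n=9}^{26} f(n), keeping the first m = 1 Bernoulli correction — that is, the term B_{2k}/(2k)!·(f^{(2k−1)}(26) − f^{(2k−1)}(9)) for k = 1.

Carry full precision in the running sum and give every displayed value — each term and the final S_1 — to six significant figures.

S_1 ≈ 162.159

Integral: ∫_9^26 x·e^(−x/28) dx = 153.798.
Boundary: ½(f(9) + f(26)) = ½(6.52601 + 10.2731) = 8.39954.
So far: 162.198.
Order-1 term: 1/12 · (0.0282227 − 0.492041) = -0.0386515.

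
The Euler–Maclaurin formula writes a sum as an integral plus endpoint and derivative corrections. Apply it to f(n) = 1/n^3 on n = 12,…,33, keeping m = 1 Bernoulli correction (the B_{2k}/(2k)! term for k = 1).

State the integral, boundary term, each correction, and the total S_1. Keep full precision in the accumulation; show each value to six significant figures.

∫_12^33 1/x^3 dx evaluates to 0.00301309.
½[f(12) + f(33)] = ½[0.000578704 + 2.78265e-05] = 0.000303265.
Running total after boundary: 0.00331635.
Correction k=1: B_{2}/2! · (f^{(1)}(33) − f^{(1)}(12)) = 1/12 · (-2.52968e-06 − (-0.000144676)) = 1.18455e-05.

S_1 ≈ 0.00332820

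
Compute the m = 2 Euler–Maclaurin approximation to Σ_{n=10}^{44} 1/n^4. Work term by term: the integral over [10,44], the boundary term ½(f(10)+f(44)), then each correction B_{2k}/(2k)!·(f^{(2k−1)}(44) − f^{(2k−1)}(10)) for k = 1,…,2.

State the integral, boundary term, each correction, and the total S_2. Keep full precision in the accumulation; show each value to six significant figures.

Integral: ∫_10^44 1/x^4 dx = 0.000329420.
Boundary: ½(f(10) + f(44)) = ½(0.000100000 + 2.66802e-07) = 5.01334e-05.
Integral + boundary = 0.000379554.
k=1: B_{2}/(2)! × [f^{(1)}(44) − f^{(1)}(10)] = 1/12 × (-2.42547e-08 − (-4.00000e-05)) = 3.33131e-06.
After k=1: 0.000382885.
k=2: B_{4}/(4)! × [f^{(3)}(44) − f^{(3)}(10)] = −1/720 × (-3.75848e-10 − (-1.20000e-05)) = -1.66661e-08.

S_2 ≈ 0.000382868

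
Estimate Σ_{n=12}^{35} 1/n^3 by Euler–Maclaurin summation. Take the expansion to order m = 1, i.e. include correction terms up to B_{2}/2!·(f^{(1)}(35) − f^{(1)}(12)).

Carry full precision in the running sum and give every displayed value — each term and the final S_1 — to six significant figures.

Integral: ∫_12^35 1/x^3 dx = 0.00306406.
Boundary: ½(f(12) + f(35)) = ½(0.000578704 + 2.33236e-05) = 0.000301014.
Running total after boundary: 0.00336507.
k=1: B_{2}/(2)! × [f^{(1)}(35) − f^{(1)}(12)] = 1/12 × (-1.99917e-06 − (-0.000144676)) = 1.18897e-05.

S_1 ≈ 0.00337696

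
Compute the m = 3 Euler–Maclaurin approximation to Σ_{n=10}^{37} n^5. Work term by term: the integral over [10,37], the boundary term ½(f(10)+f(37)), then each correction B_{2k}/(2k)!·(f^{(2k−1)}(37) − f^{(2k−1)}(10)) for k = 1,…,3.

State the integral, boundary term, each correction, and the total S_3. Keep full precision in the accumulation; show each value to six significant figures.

Integral: ∫_10^37 x^5 dx = 4.27454e+08.
½[f(10) + f(37)] = ½[100000 + 6.93440e+07] = 3.47220e+07.
Integral + boundary = 4.62176e+08.
k=1: B_{2}/(2)! × [f^{(1)}(37) − f^{(1)}(10)] = 1/12 × (9.37080e+06 − 50000.0) = 776734.
Partial sum through k=1: 4.62953e+08.
k=2: B_{4}/(4)! × [f^{(3)}(37) − f^{(3)}(10)] = −1/720 × (82140.0 − 6000.00) = -105.750.
Partial sum through k=2: 4.62953e+08.
k=3: B_{6}/(6)! × [f^{(5)}(37) − f^{(5)}(10)] = 1/30240 × (120.000 − 120.000) = 0.00000.

S_3 ≈ 4.62953e+08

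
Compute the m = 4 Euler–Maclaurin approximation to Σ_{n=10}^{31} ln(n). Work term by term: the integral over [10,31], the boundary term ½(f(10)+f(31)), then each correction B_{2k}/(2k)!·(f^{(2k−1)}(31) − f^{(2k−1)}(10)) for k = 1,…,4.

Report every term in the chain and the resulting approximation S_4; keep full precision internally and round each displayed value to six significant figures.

Integral: ∫_10^31 ln(x) dx = 62.4278.
½[f(10) + f(31)] = ½[2.30259 + 3.43399] = 2.86829.
Integral + boundary = 65.2960.
Correction k=1: B_{2}/2! · (f^{(1)}(31) − f^{(1)}(10)) = 1/12 · (0.0322581 − 0.100000) = -0.00564516.
After k=1: 65.2904.
Correction k=2: B_{4}/4! · (f^{(3)}(31) − f^{(3)}(10)) = −1/720 · (6.71344e-05 − 0.00200000) = 2.68454e-06.
After k=2: 65.2904.
Correction k=3: B_{6}/6! · (f^{(5)}(31) − f^{(5)}(10)) = 1/30240 · (8.38306e-07 − 0.000240000) = -7.90879e-09.
After k=3: 65.2904.
Correction k=4: B_{8}/8! · (f^{(7)}(31) − f^{(7)}(10)) = −1/1209600 · (2.61698e-08 − 7.20000e-05) = 5.95022e-11.

S_4 ≈ 65.2904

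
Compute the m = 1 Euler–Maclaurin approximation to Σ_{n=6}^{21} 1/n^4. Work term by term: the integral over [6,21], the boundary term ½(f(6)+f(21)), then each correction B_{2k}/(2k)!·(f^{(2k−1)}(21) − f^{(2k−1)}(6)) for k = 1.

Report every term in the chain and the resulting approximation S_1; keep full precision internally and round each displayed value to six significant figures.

S_1 ≈ 0.00193838

∫_6^21 1/x^4 dx evaluates to 0.00150722.
Boundary: ½(f(6) + f(21)) = ½(0.000771605 + 5.14189e-06) = 0.000388373.
So far: 0.00189559.
k=1: B_{2}/(2)! × [f^{(1)}(21) − f^{(1)}(6)] = 1/12 × (-9.79408e-07 − (-0.000514403)) = 4.27853e-05.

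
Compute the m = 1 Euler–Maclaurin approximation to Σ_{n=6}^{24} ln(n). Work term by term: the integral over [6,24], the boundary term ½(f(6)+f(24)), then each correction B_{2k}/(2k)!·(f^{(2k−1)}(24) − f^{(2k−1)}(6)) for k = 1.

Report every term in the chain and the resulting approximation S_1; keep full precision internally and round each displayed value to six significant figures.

S_1 ≈ 49.9972

∫_6^24 ln(x) dx evaluates to 47.5227.
Endpoint term: (f(6) + f(24))/2 = (1.79176 + 3.17805)/2 = 2.48491.
Running total after boundary: 50.0076.
Order-1 term: 1/12 · (0.0416667 − 0.166667) = -0.0104167.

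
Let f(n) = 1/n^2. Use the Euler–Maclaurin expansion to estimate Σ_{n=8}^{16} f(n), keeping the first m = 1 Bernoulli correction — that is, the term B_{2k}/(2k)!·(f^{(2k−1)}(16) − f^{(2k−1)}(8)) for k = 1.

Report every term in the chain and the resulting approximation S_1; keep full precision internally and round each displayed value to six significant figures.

S_1 ≈ 0.0725505

Integral: ∫_8^16 1/x^2 dx = 0.0625000.
Endpoint term: (f(8) + f(16))/2 = (0.0156250 + 0.00390625)/2 = 0.00976562.
Integral + boundary = 0.0722656.
Order-1 term: 1/12 · (-0.000488281 − (-0.00390625)) = 0.000284831.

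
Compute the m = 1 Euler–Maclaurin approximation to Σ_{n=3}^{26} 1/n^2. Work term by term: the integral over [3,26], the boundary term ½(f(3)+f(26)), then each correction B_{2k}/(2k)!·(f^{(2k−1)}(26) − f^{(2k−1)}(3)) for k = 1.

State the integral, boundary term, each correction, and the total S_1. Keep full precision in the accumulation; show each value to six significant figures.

S_1 ≈ 0.357330

The integral term ∫_3^26 1/x^2 dx = 0.294872.
Boundary: ½(f(3) + f(26)) = ½(0.111111 + 0.00147929) = 0.0562952.
Running total after boundary: 0.351167.
Order-1 term: 1/12 · (-0.000113792 − (-0.0740741)) = 0.00616336.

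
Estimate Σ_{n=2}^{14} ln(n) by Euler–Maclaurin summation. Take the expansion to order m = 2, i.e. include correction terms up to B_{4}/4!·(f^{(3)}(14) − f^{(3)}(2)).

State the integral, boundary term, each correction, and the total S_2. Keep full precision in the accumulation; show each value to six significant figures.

The integral term ∫_2^14 ln(x) dx = 23.5605.
½[f(2) + f(14)] = ½[0.693147 + 2.63906] = 1.66610.
Running total after boundary: 25.2266.
Correction k=1: B_{2}/2! · (f^{(1)}(14) − f^{(1)}(2)) = 1/12 · (0.0714286 − 0.500000) = -0.0357143.
After k=1: 25.1909.
Correction k=2: B_{4}/4! · (f^{(3)}(14) − f^{(3)}(2)) = −1/720 · (0.000728863 − 0.250000) = 0.000346210.

S_2 ≈ 25.1912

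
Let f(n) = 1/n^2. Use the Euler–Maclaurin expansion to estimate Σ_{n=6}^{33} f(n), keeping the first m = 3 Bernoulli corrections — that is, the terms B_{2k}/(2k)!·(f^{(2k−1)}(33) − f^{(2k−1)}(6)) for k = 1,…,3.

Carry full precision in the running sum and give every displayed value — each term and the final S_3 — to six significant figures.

The integral term ∫_6^33 1/x^2 dx = 0.136364.
½[f(6) + f(33)] = ½[0.0277778 + 0.000918274] = 0.0143480.
Integral + boundary = 0.150712.
k=1: B_{2}/(2)! × [f^{(1)}(33) − f^{(1)}(6)] = 1/12 × (-5.56529e-05 − (-0.00925926)) = 0.000766967.
Partial sum through k=1: 0.151479.
k=2: B_{4}/(4)! × [f^{(3)}(33) − f^{(3)}(6)] = −1/720 × (-6.13256e-07 − (-0.00308642)) = -4.28584e-06.
Partial sum through k=2: 0.151474.
k=3: B_{6}/(6)! × [f^{(5)}(33) − f^{(5)}(6)] = 1/30240 × (-1.68941e-08 − (-0.00257202)) = 8.50529e-08.

S_3 ≈ 0.151474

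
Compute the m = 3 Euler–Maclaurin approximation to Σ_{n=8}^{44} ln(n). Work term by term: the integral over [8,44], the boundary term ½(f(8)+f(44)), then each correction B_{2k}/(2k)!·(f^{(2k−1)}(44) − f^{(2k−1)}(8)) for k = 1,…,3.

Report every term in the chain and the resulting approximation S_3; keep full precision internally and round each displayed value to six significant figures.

The integral term ∫_8^44 ln(x) dx = 113.869.
½[f(8) + f(44)] = ½[2.07944 + 3.78419] = 2.93182.
Running total after boundary: 116.801.
Order-1 term: 1/12 · (0.0227273 − 0.125000) = -0.00852273.
Running total after k=1: 116.792.
Order-2 term: −1/720 · (2.34786e-05 − 0.00390625) = 5.39274e-06.
Running total after k=2: 116.792.
Order-3 term: 1/30240 · (1.45528e-07 − 0.000732422) = -2.42155e-08.

S_3 ≈ 116.792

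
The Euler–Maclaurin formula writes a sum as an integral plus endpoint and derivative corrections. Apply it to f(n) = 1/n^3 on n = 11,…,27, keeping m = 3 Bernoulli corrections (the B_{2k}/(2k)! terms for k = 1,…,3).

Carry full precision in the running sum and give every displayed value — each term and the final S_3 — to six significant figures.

S_3 ≈ 0.00386398

∫_11^27 1/x^3 dx evaluates to 0.00344636.
Boundary: ½(f(11) + f(27)) = ½(0.000751315 + 5.08053e-05) = 0.000401060.
So far: 0.00384742.
Order-1 term: 1/12 · (-5.64503e-06 − (-0.000204904)) = 1.66049e-05.
After k=1: 0.00386403.
Order-2 term: −1/720 · (-1.54870e-07 − (-3.38684e-05)) = -4.68244e-08.
After k=2: 0.00386398.
Order-3 term: 1/30240 · (-8.92258e-09 − (-1.17560e-05)) = 3.88461e-10.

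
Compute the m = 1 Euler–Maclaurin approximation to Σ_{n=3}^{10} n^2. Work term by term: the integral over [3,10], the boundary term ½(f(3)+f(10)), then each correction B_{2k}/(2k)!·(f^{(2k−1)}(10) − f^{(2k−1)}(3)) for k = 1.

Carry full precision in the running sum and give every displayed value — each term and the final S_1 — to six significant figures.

The integral term ∫_3^10 x^2 dx = 324.333.
½[f(3) + f(10)] = ½[9.00000 + 100.000] = 54.5000.
Integral + boundary = 378.833.
Correction k=1: B_{2}/2! · (f^{(1)}(10) − f^{(1)}(3)) = 1/12 · (20.0000 − 6.00000) = 1.16667.

S_1 ≈ 380.000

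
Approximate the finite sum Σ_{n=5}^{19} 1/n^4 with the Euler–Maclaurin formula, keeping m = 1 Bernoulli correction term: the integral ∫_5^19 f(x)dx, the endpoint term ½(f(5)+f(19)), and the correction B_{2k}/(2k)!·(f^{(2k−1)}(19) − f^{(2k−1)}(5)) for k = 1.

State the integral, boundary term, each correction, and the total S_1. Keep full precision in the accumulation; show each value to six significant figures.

Integral: ∫_5^19 1/x^4 dx = 0.00261807.
Endpoint term: (f(5) + f(19))/2 = (0.00160000 + 7.67336e-06)/2 = 0.000803837.
Running total after boundary: 0.00342191.
Order-1 term: 1/12 · (-1.61544e-06 − (-0.00128000)) = 0.000106532.

S_1 ≈ 0.00352844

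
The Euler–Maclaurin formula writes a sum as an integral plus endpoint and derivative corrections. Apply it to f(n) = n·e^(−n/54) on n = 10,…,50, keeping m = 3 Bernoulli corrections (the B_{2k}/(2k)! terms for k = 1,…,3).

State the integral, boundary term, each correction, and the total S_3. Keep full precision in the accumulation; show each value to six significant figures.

S_3 ≈ 660.910

The integral term ∫_10^50 x·e^(−x/54) dx = 646.905.
Boundary: ½(f(10) + f(50)) = ½(8.30950 + 19.8082) = 14.0589.
Integral + boundary = 660.964.
Order-1 term: 1/12 · (0.0293455 − 0.677071) = -0.0539771.
After k=1: 660.910.
Order-2 term: −1/720 · (0.000281781 − 0.000802116) = 7.22688e-07.
After k=2: 660.910.
Order-3 term: 1/30240 · (1.89814e-07 − 4.70522e-07) = -9.28265e-12.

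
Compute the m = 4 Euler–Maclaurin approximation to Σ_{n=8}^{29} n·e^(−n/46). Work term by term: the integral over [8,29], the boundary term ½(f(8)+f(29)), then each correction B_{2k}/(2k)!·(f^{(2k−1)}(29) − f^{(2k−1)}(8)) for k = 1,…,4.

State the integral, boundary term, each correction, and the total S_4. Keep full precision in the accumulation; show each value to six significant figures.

∫_8^29 x·e^(−x/46) dx evaluates to 250.836.
Endpoint term: (f(8) + f(29))/2 = (6.72296 + 15.4384)/2 = 11.0807.
Integral + boundary = 261.917.
Order-1 term: 1/12 · (0.196742 − 0.694219) = -0.0414564.
After k=1: 261.875.
Order-2 term: −1/720 · (0.000596154 − 0.00112238) = 7.30871e-07.
After k=2: 261.875.
Order-3 term: 1/30240 · (5.19532e-07 − 9.05804e-07) = -1.27735e-11.
After k=3: 261.875.
Order-4 term: −1/1209600 · (3.57906e-10 − 6.05474e-10) = 2.04670e-16.

S_4 ≈ 261.875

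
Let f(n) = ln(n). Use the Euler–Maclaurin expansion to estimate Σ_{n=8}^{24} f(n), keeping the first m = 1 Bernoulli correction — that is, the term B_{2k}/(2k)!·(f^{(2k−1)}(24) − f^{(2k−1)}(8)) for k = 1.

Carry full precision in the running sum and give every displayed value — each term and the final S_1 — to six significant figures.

S_1 ≈ 46.2596

∫_8^24 ln(x) dx evaluates to 43.6378.
Boundary: ½(f(8) + f(24)) = ½(2.07944 + 3.17805) = 2.62875.
Integral + boundary = 46.2665.
k=1: B_{2}/(2)! × [f^{(1)}(24) − f^{(1)}(8)] = 1/12 × (0.0416667 − 0.125000) = -0.00694444.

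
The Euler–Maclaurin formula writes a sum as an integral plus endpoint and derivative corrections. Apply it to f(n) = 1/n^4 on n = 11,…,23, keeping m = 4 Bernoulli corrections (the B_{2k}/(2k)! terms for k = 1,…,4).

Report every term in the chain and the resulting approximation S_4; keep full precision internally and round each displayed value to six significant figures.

S_4 ≈ 0.000260989

The integral term ∫_11^23 1/x^4 dx = 0.000223042.
½[f(11) + f(23)] = ½[6.83013e-05 + 3.57346e-06] = 3.59374e-05.
Integral + boundary = 0.000258979.
Correction k=1: B_{2}/2! · (f^{(1)}(23) − f^{(1)}(11)) = 1/12 · (-6.21471e-07 − (-2.48369e-05)) = 2.01795e-06.
Partial sum through k=1: 0.000260997.
Correction k=2: B_{4}/4! · (f^{(3)}(23) − f^{(3)}(11)) = −1/720 · (-3.52441e-08 − (-6.15790e-06)) = -8.50369e-09.
Partial sum through k=2: 0.000260989.
Correction k=3: B_{6}/6! · (f^{(5)}(23) − f^{(5)}(11)) = 1/30240 · (-3.73094e-09 − (-2.84994e-06)) = 9.41205e-11.
Partial sum through k=3: 0.000260989.
Correction k=4: B_{8}/8! · (f^{(7)}(23) − f^{(7)}(11)) = −1/1209600 · (-6.34754e-10 − (-2.11979e-06)) = -1.75194e-12.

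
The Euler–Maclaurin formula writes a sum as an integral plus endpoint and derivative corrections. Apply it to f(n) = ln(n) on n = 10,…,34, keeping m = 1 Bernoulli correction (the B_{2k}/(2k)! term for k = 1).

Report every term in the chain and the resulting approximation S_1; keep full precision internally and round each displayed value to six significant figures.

∫_10^34 ln(x) dx evaluates to 72.8704.
Endpoint term: (f(10) + f(34))/2 = (2.30259 + 3.52636)/2 = 2.91447.
Integral + boundary = 75.7849.
k=1: B_{2}/(2)! × [f^{(1)}(34) − f^{(1)}(10)] = 1/12 × (0.0294118 − 0.100000) = -0.00588235.

S_1 ≈ 75.7790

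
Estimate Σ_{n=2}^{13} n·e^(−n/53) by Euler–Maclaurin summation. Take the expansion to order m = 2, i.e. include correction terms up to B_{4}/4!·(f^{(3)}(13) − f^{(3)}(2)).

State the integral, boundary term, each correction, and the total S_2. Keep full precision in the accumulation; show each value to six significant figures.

S_2 ≈ 75.9450

Integral: ∫_2^13 x·e^(−x/53) dx = 69.9239.
Endpoint term: (f(2) + f(13))/2 = (1.92593 + 10.1723)/2 = 6.04911.
So far: 75.9730.
k=1: B_{2}/(2)! × [f^{(1)}(13) − f^{(1)}(2)] = 1/12 × (0.590553 − 0.926629) = -0.0280063.
Running total after k=1: 75.9450.
k=2: B_{4}/(4)! × [f^{(3)}(13) − f^{(3)}(2)] = −1/720 × (0.000767362 − 0.00101551) = 3.44648e-07.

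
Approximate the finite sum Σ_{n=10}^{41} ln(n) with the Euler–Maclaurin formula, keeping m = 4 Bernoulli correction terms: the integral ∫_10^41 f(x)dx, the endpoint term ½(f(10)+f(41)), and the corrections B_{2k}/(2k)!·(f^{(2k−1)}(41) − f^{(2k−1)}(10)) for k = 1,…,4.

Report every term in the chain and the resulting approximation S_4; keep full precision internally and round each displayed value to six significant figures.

S_4 ≈ 101.232

∫_10^41 ln(x) dx evaluates to 98.2306.
½[f(10) + f(41)] = ½[2.30259 + 3.71357] = 3.00808.
Running total after boundary: 101.239.
k=1: B_{2}/(2)! × [f^{(1)}(41) − f^{(1)}(10)] = 1/12 × (0.0243902 − 0.100000) = -0.00630081.
After k=1: 101.232.
k=2: B_{4}/(4)! × [f^{(3)}(41) − f^{(3)}(10)] = −1/720 × (2.90187e-05 − 0.00200000) = 2.73747e-06.
After k=2: 101.232.
k=3: B_{6}/(6)! × [f^{(5)}(41) − f^{(5)}(10)] = 1/30240 × (2.07153e-07 − 0.000240000) = -7.92966e-09.
After k=3: 101.232.
k=4: B_{8}/(8)! × [f^{(7)}(41) − f^{(7)}(10)] = −1/1209600 × (3.69697e-09 − 7.20000e-05) = 5.95208e-11.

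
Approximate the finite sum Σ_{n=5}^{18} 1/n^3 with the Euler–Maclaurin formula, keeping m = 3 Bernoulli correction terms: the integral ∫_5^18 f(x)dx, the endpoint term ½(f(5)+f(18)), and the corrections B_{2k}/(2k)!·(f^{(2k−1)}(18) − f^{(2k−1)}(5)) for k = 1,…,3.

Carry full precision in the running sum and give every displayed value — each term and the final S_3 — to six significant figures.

S_3 ≈ 0.0229350

The integral term ∫_5^18 1/x^3 dx = 0.0184568.
Boundary: ½(f(5) + f(18)) = ½(0.00800000 + 0.000171468) = 0.00408573.
Running total after boundary: 0.0225425.
Order-1 term: 1/12 · (-2.85780e-05 − (-0.00480000)) = 0.000397619.
Partial sum through k=1: 0.0229401.
Order-2 term: −1/720 · (-1.76407e-06 − (-0.00384000)) = -5.33088e-06.
Partial sum through k=2: 0.0229348.
Order-3 term: 1/30240 · (-2.28676e-07 − (-0.00645120)) = 2.13326e-07.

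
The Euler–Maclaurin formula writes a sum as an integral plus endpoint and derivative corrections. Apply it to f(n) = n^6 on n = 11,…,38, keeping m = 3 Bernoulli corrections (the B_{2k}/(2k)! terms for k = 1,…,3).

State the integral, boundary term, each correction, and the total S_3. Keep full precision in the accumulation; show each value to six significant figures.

S_3 ≈ 1.78882e+10

∫_11^38 x^6 dx evaluates to 1.63423e+10.
Boundary: ½(f(11) + f(38)) = ½(1.77156e+06 + 3.01094e+09) = 1.50635e+09.
Integral + boundary = 1.78487e+10.
Correction k=1: B_{2}/2! · (f^{(1)}(38) − f^{(1)}(11)) = 1/12 · (4.75411e+08 − 966306) = 3.95371e+07.
Partial sum through k=1: 1.78882e+10.
Correction k=2: B_{4}/4! · (f^{(3)}(38) − f^{(3)}(11)) = −1/720 · (6.58464e+06 − 159720) = -8923.50.
Partial sum through k=2: 1.78882e+10.
Correction k=3: B_{6}/6! · (f^{(5)}(38) − f^{(5)}(11)) = 1/30240 · (27360.0 − 7920.00) = 0.642857.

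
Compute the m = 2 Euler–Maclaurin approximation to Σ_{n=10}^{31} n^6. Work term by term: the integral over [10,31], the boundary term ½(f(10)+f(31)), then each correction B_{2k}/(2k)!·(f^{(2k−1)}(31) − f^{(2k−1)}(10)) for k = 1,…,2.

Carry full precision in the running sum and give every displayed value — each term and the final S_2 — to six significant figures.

S_2 ≈ 4.38746e+09

The integral term ∫_10^31 x^6 dx = 3.92894e+09.
½[f(10) + f(31)] = ½[1.00000e+06 + 8.87504e+08] = 4.44252e+08.
Running total after boundary: 4.37320e+09.
Order-1 term: 1/12 · (1.71775e+08 − 600000) = 1.42646e+07.
Partial sum through k=1: 4.38746e+09.
Order-2 term: −1/720 · (3.57492e+06 − 120000) = -4798.50.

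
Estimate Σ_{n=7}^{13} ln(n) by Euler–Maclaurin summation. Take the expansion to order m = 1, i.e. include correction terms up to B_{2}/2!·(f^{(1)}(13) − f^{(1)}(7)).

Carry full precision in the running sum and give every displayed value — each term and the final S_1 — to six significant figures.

S_1 ≈ 15.9729

∫_7^13 ln(x) dx evaluates to 13.7230.
½[f(7) + f(13)] = ½[1.94591 + 2.56495] = 2.25543.
Running total after boundary: 15.9784.
Correction k=1: B_{2}/2! · (f^{(1)}(13) − f^{(1)}(7)) = 1/12 · (0.0769231 − 0.142857) = -0.00549451.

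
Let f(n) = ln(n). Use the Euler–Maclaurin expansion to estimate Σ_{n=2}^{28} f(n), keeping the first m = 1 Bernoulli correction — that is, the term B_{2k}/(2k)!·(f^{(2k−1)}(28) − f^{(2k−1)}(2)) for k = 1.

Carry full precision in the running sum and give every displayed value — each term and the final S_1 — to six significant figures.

S_1 ≈ 67.8894

∫_2^28 ln(x) dx evaluates to 65.9154.
Boundary: ½(f(2) + f(28)) = ½(0.693147 + 3.33220) = 2.01268.
So far: 67.9281.
k=1: B_{2}/(2)! × [f^{(1)}(28) − f^{(1)}(2)] = 1/12 × (0.0357143 − 0.500000) = -0.0386905.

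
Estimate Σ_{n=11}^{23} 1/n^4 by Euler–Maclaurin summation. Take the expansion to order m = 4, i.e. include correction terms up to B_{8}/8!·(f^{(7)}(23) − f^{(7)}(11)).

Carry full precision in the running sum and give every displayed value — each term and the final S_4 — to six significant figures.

Integral: ∫_11^23 1/x^4 dx = 0.000223042.
½[f(11) + f(23)] = ½[6.83013e-05 + 3.57346e-06] = 3.59374e-05.
Running total after boundary: 0.000258979.
Order-1 term: 1/12 · (-6.21471e-07 − (-2.48369e-05)) = 2.01795e-06.
Running total after k=1: 0.000260997.
Order-2 term: −1/720 · (-3.52441e-08 − (-6.15790e-06)) = -8.50369e-09.
Running total after k=2: 0.000260989.
Order-3 term: 1/30240 · (-3.73094e-09 − (-2.84994e-06)) = 9.41205e-11.
Running total after k=3: 0.000260989.
Order-4 term: −1/1209600 · (-6.34754e-10 − (-2.11979e-06)) = -1.75194e-12.

S_4 ≈ 0.000260989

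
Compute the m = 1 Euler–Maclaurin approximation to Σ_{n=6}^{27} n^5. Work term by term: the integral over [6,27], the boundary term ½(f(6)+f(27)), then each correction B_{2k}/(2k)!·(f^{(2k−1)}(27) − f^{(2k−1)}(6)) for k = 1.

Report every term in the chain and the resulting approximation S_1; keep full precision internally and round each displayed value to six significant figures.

S_1 ≈ 7.19615e+07

Integral: ∫_6^27 x^5 dx = 6.45623e+07.
Boundary: ½(f(6) + f(27)) = ½(7776.00 + 1.43489e+07) = 7.17834e+06.
So far: 7.17406e+07.
Order-1 term: 1/12 · (2.65720e+06 − 6480.00) = 220894.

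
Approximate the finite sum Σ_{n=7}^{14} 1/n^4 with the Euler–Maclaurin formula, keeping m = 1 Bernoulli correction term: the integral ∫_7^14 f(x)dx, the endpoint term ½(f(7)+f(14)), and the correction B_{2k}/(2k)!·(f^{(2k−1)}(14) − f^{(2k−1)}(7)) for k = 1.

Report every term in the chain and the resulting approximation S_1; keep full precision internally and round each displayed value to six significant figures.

Integral: ∫_7^14 1/x^4 dx = 0.000850340.
Endpoint term: (f(7) + f(14))/2 = (0.000416493 + 2.60308e-05)/2 = 0.000221262.
Integral + boundary = 0.00107160.
k=1: B_{2}/(2)! × [f^{(1)}(14) − f^{(1)}(7)] = 1/12 × (-7.43738e-06 − (-0.000237996)) = 1.92132e-05.

S_1 ≈ 0.00109082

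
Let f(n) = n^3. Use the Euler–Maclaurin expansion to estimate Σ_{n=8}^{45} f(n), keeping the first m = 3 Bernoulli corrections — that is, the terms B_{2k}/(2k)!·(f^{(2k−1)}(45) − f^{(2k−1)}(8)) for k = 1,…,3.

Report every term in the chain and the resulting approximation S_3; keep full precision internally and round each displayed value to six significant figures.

S_3 ≈ 1.07044e+06

The integral term ∫_8^45 x^3 dx = 1.02413e+06.
½[f(8) + f(45)] = ½[512.000 + 91125.0] = 45818.5.
So far: 1.06995e+06.
k=1: B_{2}/(2)! × [f^{(1)}(45) − f^{(1)}(8)] = 1/12 × (6075.00 − 192.000) = 490.250.
Partial sum through k=1: 1.07044e+06.
k=2: B_{4}/(4)! × [f^{(3)}(45) − f^{(3)}(8)] = −1/720 × (6.00000 − 6.00000) = 0.00000.
Partial sum through k=2: 1.07044e+06.
k=3: B_{6}/(6)! × [f^{(5)}(45) − f^{(5)}(8)] = 1/30240 × (0.00000 − 0.00000) = 0.00000.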